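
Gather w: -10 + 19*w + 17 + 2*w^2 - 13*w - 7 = 2*w^2 + 6*w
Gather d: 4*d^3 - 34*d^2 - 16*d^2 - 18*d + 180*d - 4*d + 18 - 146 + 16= 4*d^3 - 50*d^2 + 158*d - 112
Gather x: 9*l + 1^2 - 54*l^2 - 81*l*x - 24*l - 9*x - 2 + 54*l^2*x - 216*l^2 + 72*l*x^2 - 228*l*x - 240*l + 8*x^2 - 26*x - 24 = -270*l^2 - 255*l + x^2*(72*l + 8) + x*(54*l^2 - 309*l - 35) - 25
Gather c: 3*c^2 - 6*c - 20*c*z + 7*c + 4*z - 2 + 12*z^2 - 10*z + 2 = 3*c^2 + c*(1 - 20*z) + 12*z^2 - 6*z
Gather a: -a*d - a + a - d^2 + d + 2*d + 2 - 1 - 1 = -a*d - d^2 + 3*d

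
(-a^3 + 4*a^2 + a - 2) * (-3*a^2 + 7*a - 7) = 3*a^5 - 19*a^4 + 32*a^3 - 15*a^2 - 21*a + 14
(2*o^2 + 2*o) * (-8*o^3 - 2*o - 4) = -16*o^5 - 16*o^4 - 4*o^3 - 12*o^2 - 8*o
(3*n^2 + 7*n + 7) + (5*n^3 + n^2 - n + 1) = 5*n^3 + 4*n^2 + 6*n + 8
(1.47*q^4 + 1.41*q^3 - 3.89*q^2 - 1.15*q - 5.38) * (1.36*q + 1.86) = 1.9992*q^5 + 4.6518*q^4 - 2.6678*q^3 - 8.7994*q^2 - 9.4558*q - 10.0068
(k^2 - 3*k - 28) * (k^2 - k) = k^4 - 4*k^3 - 25*k^2 + 28*k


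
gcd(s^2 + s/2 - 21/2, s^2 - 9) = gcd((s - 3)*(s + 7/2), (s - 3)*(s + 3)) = s - 3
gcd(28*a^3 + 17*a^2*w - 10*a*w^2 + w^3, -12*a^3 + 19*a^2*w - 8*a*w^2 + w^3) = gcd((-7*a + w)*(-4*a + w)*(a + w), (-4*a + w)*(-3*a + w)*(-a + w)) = -4*a + w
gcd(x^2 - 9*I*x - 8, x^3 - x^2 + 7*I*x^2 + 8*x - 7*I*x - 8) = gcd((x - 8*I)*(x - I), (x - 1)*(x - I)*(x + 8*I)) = x - I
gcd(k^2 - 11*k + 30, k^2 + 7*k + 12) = 1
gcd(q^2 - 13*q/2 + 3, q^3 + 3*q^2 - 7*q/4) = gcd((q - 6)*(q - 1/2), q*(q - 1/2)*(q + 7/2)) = q - 1/2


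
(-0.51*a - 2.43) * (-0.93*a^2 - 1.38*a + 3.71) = 0.4743*a^3 + 2.9637*a^2 + 1.4613*a - 9.0153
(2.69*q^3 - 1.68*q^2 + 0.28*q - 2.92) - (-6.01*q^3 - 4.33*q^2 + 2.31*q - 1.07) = 8.7*q^3 + 2.65*q^2 - 2.03*q - 1.85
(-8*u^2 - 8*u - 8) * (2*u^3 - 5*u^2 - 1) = -16*u^5 + 24*u^4 + 24*u^3 + 48*u^2 + 8*u + 8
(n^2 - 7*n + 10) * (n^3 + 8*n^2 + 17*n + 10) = n^5 + n^4 - 29*n^3 - 29*n^2 + 100*n + 100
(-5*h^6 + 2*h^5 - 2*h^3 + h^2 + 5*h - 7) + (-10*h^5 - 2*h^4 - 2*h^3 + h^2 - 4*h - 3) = -5*h^6 - 8*h^5 - 2*h^4 - 4*h^3 + 2*h^2 + h - 10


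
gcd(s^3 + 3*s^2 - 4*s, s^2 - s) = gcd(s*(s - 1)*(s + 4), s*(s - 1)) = s^2 - s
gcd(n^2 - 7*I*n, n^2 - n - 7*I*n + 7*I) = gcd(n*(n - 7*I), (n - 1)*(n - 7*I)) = n - 7*I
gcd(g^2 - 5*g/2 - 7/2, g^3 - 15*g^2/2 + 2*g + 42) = g - 7/2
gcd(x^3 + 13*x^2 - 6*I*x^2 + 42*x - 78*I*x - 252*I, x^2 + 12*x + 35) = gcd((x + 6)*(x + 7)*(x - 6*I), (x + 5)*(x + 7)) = x + 7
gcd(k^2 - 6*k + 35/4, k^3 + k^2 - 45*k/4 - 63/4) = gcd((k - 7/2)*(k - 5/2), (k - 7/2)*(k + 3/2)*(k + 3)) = k - 7/2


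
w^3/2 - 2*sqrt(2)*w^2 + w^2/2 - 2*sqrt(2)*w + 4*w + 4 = (w/2 + 1/2)*(w - 2*sqrt(2))^2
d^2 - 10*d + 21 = (d - 7)*(d - 3)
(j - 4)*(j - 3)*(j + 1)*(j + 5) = j^4 - j^3 - 25*j^2 + 37*j + 60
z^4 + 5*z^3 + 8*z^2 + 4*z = z*(z + 1)*(z + 2)^2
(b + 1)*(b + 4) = b^2 + 5*b + 4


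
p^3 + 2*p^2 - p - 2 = (p - 1)*(p + 1)*(p + 2)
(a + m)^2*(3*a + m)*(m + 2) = 3*a^3*m + 6*a^3 + 7*a^2*m^2 + 14*a^2*m + 5*a*m^3 + 10*a*m^2 + m^4 + 2*m^3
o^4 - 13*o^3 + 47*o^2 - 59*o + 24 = (o - 8)*(o - 3)*(o - 1)^2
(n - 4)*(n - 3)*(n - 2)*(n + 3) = n^4 - 6*n^3 - n^2 + 54*n - 72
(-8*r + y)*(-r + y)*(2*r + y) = 16*r^3 - 10*r^2*y - 7*r*y^2 + y^3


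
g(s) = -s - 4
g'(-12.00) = -1.00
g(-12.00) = 8.00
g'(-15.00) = -1.00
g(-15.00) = 11.00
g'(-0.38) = -1.00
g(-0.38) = -3.62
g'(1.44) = -1.00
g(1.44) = -5.44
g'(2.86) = -1.00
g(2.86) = -6.86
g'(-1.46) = -1.00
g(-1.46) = -2.54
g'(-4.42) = -1.00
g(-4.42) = 0.42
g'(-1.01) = -1.00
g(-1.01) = -2.99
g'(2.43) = -1.00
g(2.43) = -6.43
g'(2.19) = -1.00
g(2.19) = -6.19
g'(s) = -1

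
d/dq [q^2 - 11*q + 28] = 2*q - 11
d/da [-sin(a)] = -cos(a)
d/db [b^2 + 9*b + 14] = 2*b + 9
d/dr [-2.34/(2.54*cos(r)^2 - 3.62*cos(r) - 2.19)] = (8.4708 - 11.8872*cos(r))*sin(r)/(-2.54*cos(r)^2 + 3.62*cos(r) + 2.19)^2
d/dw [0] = 0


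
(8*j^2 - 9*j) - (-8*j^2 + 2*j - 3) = 16*j^2 - 11*j + 3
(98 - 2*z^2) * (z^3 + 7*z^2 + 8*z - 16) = -2*z^5 - 14*z^4 + 82*z^3 + 718*z^2 + 784*z - 1568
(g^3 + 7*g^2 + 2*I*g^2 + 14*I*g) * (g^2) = g^5 + 7*g^4 + 2*I*g^4 + 14*I*g^3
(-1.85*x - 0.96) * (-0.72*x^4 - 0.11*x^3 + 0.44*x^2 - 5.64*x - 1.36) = 1.332*x^5 + 0.8947*x^4 - 0.7084*x^3 + 10.0116*x^2 + 7.9304*x + 1.3056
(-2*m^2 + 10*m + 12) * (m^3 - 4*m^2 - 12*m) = -2*m^5 + 18*m^4 - 4*m^3 - 168*m^2 - 144*m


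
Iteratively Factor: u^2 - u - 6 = (u + 2)*(u - 3)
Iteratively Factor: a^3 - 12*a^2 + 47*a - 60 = (a - 4)*(a^2 - 8*a + 15) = (a - 5)*(a - 4)*(a - 3)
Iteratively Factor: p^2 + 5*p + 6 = (p + 3)*(p + 2)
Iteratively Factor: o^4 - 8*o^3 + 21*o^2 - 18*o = (o - 3)*(o^3 - 5*o^2 + 6*o) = o*(o - 3)*(o^2 - 5*o + 6) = o*(o - 3)*(o - 2)*(o - 3)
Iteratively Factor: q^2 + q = (q + 1)*(q)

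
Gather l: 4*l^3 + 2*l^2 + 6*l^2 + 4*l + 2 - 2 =4*l^3 + 8*l^2 + 4*l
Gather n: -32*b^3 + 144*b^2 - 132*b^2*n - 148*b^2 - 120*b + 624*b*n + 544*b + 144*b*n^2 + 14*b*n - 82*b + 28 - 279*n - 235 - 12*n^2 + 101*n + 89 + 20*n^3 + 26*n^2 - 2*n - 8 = -32*b^3 - 4*b^2 + 342*b + 20*n^3 + n^2*(144*b + 14) + n*(-132*b^2 + 638*b - 180) - 126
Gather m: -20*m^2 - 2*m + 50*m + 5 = -20*m^2 + 48*m + 5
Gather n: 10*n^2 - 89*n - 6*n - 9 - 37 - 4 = 10*n^2 - 95*n - 50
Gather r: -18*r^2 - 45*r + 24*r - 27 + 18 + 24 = -18*r^2 - 21*r + 15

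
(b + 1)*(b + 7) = b^2 + 8*b + 7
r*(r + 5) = r^2 + 5*r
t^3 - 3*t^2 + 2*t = t*(t - 2)*(t - 1)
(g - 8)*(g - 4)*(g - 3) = g^3 - 15*g^2 + 68*g - 96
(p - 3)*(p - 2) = p^2 - 5*p + 6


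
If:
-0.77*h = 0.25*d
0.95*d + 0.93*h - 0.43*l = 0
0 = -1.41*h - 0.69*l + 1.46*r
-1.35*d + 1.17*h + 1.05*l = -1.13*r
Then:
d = 0.00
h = 0.00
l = 0.00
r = 0.00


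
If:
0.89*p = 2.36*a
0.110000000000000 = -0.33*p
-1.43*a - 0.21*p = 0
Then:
No Solution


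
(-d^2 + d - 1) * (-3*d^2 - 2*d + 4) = 3*d^4 - d^3 - 3*d^2 + 6*d - 4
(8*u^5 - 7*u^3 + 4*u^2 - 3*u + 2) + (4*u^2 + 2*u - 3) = 8*u^5 - 7*u^3 + 8*u^2 - u - 1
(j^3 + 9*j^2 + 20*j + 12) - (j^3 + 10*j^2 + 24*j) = -j^2 - 4*j + 12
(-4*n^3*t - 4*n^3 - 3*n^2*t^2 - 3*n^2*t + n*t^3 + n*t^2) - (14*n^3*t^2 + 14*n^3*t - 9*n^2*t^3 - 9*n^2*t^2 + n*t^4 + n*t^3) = -14*n^3*t^2 - 18*n^3*t - 4*n^3 + 9*n^2*t^3 + 6*n^2*t^2 - 3*n^2*t - n*t^4 + n*t^2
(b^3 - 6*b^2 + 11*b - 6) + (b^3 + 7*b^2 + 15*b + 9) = 2*b^3 + b^2 + 26*b + 3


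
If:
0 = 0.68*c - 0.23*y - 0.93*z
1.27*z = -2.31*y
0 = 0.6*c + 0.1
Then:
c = -0.17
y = 0.08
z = -0.14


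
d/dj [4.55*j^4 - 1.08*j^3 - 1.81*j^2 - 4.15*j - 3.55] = 18.2*j^3 - 3.24*j^2 - 3.62*j - 4.15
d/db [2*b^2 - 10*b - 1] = 4*b - 10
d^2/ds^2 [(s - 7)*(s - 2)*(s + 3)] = 6*s - 12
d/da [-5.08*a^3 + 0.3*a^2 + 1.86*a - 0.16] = -15.24*a^2 + 0.6*a + 1.86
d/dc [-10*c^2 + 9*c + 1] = 9 - 20*c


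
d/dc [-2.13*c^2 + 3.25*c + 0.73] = 3.25 - 4.26*c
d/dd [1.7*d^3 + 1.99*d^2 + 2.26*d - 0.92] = 5.1*d^2 + 3.98*d + 2.26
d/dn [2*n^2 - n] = 4*n - 1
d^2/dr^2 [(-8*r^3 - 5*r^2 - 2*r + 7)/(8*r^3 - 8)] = (-5*r^6 - 6*r^5 - 6*r^4 - 35*r^3 - 12*r^2 - 3*r - 5)/(4*(r^9 - 3*r^6 + 3*r^3 - 1))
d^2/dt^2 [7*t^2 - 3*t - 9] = 14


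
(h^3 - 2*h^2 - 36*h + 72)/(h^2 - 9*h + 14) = (h^2 - 36)/(h - 7)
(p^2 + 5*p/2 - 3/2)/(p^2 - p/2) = (p + 3)/p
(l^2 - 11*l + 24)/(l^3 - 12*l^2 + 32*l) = (l - 3)/(l*(l - 4))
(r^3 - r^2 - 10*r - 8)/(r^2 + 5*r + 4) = (r^2 - 2*r - 8)/(r + 4)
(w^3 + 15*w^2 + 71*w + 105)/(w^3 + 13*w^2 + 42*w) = (w^2 + 8*w + 15)/(w*(w + 6))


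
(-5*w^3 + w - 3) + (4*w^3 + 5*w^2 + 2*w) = -w^3 + 5*w^2 + 3*w - 3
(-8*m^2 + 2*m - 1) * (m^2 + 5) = -8*m^4 + 2*m^3 - 41*m^2 + 10*m - 5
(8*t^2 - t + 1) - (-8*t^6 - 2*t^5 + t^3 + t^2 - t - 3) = 8*t^6 + 2*t^5 - t^3 + 7*t^2 + 4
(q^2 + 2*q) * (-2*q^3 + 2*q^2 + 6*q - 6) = -2*q^5 - 2*q^4 + 10*q^3 + 6*q^2 - 12*q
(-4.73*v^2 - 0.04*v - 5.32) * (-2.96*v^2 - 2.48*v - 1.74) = 14.0008*v^4 + 11.8488*v^3 + 24.0766*v^2 + 13.2632*v + 9.2568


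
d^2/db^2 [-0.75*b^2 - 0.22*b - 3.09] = -1.50000000000000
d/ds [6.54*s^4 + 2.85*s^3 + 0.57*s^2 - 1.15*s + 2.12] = 26.16*s^3 + 8.55*s^2 + 1.14*s - 1.15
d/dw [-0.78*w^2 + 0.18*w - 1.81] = 0.18 - 1.56*w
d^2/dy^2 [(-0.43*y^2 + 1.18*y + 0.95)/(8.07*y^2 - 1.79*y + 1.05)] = (141.271806*y^3 + 393.07356*y^2 - 142.33059*y - 6.52439)/(525.557943*y^6 - 349.720713*y^5 + 282.714696*y^4 - 96.740729*y^3 + 36.78444*y^2 - 5.920425*y + 1.157625)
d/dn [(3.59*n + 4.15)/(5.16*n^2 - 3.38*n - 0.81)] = (-18.5244*n^2 - 42.828*n + 11.1191)/(26.6256*n^4 - 34.8816*n^3 + 3.0652*n^2 + 5.4756*n + 0.6561)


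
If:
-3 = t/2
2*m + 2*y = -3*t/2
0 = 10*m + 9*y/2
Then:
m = -81/22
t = -6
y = 90/11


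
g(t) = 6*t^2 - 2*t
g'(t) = 12*t - 2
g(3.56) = 68.92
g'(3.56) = 40.72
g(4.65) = 120.44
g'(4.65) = 53.80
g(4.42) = 108.38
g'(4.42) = 51.04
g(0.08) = -0.12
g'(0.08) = -1.04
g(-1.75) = 21.88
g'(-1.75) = -23.00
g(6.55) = 244.32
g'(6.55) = 76.60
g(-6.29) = 249.96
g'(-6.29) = -77.48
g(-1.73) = 21.42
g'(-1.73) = -22.76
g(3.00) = 48.00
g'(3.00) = 34.00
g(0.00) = 0.00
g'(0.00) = -2.00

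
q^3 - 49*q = q*(q - 7)*(q + 7)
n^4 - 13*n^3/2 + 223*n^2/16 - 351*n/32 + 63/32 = (n - 3)*(n - 7/4)*(n - 3/2)*(n - 1/4)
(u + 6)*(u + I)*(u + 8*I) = u^3 + 6*u^2 + 9*I*u^2 - 8*u + 54*I*u - 48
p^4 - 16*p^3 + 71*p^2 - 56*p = p*(p - 8)*(p - 7)*(p - 1)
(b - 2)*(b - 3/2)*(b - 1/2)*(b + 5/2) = b^4 - 3*b^3/2 - 21*b^2/4 + 83*b/8 - 15/4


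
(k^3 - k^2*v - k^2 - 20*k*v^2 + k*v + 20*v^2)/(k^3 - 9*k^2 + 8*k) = (k^2 - k*v - 20*v^2)/(k*(k - 8))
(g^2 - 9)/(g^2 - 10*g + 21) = (g + 3)/(g - 7)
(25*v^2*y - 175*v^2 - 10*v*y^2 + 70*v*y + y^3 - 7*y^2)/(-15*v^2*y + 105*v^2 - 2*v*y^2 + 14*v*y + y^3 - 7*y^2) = (-5*v + y)/(3*v + y)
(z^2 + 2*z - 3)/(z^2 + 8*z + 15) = (z - 1)/(z + 5)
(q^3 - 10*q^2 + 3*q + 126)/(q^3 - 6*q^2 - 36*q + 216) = (q^2 - 4*q - 21)/(q^2 - 36)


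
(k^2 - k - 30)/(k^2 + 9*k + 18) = (k^2 - k - 30)/(k^2 + 9*k + 18)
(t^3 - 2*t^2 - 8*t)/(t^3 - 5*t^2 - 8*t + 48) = t*(t + 2)/(t^2 - t - 12)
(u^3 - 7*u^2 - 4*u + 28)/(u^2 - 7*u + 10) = (u^2 - 5*u - 14)/(u - 5)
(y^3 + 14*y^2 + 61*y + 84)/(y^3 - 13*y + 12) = (y^2 + 10*y + 21)/(y^2 - 4*y + 3)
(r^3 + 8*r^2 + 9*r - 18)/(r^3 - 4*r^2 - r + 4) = (r^2 + 9*r + 18)/(r^2 - 3*r - 4)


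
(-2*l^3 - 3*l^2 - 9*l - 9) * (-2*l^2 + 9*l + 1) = 4*l^5 - 12*l^4 - 11*l^3 - 66*l^2 - 90*l - 9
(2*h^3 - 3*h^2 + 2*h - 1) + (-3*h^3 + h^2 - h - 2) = -h^3 - 2*h^2 + h - 3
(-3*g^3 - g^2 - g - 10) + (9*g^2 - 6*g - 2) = -3*g^3 + 8*g^2 - 7*g - 12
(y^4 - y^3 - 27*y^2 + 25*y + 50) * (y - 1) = y^5 - 2*y^4 - 26*y^3 + 52*y^2 + 25*y - 50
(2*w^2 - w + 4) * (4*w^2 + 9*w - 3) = 8*w^4 + 14*w^3 + w^2 + 39*w - 12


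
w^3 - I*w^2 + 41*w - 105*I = (w - 5*I)*(w - 3*I)*(w + 7*I)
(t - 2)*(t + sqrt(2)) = t^2 - 2*t + sqrt(2)*t - 2*sqrt(2)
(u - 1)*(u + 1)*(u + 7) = u^3 + 7*u^2 - u - 7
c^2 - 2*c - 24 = (c - 6)*(c + 4)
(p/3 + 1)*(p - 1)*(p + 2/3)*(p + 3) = p^4/3 + 17*p^3/9 + 19*p^2/9 - 7*p/3 - 2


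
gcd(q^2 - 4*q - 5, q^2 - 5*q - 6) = q + 1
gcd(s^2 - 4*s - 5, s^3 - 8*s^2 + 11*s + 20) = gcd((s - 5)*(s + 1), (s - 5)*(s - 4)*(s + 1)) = s^2 - 4*s - 5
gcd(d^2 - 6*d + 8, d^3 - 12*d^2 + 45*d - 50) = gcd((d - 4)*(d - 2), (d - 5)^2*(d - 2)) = d - 2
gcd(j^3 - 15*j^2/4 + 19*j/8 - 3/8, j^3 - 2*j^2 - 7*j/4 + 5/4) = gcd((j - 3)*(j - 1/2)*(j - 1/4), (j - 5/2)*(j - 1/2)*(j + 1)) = j - 1/2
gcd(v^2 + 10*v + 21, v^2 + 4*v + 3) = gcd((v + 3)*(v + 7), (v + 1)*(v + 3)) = v + 3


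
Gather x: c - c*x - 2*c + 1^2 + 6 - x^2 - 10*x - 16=-c - x^2 + x*(-c - 10) - 9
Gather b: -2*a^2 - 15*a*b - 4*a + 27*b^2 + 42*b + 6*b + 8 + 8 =-2*a^2 - 4*a + 27*b^2 + b*(48 - 15*a) + 16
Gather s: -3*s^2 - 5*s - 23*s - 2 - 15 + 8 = -3*s^2 - 28*s - 9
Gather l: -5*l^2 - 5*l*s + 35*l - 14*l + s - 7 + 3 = -5*l^2 + l*(21 - 5*s) + s - 4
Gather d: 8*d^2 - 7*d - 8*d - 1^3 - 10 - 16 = 8*d^2 - 15*d - 27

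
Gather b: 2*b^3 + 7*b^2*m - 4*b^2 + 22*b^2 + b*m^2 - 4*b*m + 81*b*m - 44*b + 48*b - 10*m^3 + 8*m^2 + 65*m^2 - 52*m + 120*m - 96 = 2*b^3 + b^2*(7*m + 18) + b*(m^2 + 77*m + 4) - 10*m^3 + 73*m^2 + 68*m - 96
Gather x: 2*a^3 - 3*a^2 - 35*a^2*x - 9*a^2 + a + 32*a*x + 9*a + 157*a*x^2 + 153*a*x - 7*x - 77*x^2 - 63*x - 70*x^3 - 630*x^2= 2*a^3 - 12*a^2 + 10*a - 70*x^3 + x^2*(157*a - 707) + x*(-35*a^2 + 185*a - 70)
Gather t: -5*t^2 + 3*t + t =-5*t^2 + 4*t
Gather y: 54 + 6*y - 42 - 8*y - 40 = -2*y - 28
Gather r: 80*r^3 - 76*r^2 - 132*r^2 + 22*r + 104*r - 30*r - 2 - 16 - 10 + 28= 80*r^3 - 208*r^2 + 96*r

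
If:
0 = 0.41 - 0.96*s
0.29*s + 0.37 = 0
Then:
No Solution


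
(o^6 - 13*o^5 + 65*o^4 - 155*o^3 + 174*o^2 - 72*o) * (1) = o^6 - 13*o^5 + 65*o^4 - 155*o^3 + 174*o^2 - 72*o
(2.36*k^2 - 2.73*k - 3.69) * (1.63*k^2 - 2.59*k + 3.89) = 3.8468*k^4 - 10.5623*k^3 + 10.2364*k^2 - 1.0626*k - 14.3541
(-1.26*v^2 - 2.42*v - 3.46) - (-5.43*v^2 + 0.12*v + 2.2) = 4.17*v^2 - 2.54*v - 5.66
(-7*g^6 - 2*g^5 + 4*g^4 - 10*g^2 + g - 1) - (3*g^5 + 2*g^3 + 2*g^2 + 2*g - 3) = -7*g^6 - 5*g^5 + 4*g^4 - 2*g^3 - 12*g^2 - g + 2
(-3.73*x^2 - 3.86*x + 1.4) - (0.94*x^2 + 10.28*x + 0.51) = -4.67*x^2 - 14.14*x + 0.89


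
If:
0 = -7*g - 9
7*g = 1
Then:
No Solution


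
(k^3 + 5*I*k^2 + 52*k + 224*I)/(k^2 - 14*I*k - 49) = (k^2 + 12*I*k - 32)/(k - 7*I)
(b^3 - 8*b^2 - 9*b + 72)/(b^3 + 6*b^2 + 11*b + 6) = (b^2 - 11*b + 24)/(b^2 + 3*b + 2)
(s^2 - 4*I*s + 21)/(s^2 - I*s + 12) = (s - 7*I)/(s - 4*I)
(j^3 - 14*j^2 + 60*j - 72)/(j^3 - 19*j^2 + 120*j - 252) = (j - 2)/(j - 7)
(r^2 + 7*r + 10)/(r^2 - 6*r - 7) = (r^2 + 7*r + 10)/(r^2 - 6*r - 7)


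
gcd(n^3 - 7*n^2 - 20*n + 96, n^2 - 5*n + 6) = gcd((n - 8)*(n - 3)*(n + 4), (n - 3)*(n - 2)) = n - 3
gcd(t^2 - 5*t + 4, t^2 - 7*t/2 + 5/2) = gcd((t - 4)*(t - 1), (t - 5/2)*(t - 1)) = t - 1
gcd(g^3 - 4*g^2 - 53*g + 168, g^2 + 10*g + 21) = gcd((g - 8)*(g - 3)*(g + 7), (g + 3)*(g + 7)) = g + 7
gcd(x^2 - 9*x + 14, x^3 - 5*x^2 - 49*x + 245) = x - 7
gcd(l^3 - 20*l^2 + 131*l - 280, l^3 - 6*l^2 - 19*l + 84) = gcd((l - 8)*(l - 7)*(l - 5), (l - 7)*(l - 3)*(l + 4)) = l - 7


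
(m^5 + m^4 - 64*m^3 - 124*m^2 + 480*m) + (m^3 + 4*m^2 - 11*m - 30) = m^5 + m^4 - 63*m^3 - 120*m^2 + 469*m - 30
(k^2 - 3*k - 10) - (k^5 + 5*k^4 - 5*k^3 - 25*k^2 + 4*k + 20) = -k^5 - 5*k^4 + 5*k^3 + 26*k^2 - 7*k - 30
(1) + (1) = 2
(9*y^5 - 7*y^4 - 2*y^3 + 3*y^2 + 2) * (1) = 9*y^5 - 7*y^4 - 2*y^3 + 3*y^2 + 2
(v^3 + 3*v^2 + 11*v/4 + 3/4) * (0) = 0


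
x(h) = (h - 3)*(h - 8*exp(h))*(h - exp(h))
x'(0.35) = -29.79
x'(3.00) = 2694.12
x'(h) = (1 - 8*exp(h))*(h - 3)*(h - exp(h)) + (1 - exp(h))*(h - 3)*(h - 8*exp(h)) + (h - 8*exp(h))*(h - exp(h)) = (1 - exp(h))*(h - 3)*(h - 8*exp(h)) - (h - 3)*(h - exp(h))*(8*exp(h) - 1) + (h - 8*exp(h))*(h - exp(h))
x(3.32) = 1697.69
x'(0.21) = -21.74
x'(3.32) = 8880.56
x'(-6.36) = 158.83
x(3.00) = 0.00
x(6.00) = 3840867.53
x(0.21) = -27.59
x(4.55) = 105071.16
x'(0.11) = -17.15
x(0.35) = -31.17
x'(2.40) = -227.25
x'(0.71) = -62.55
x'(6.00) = 9016307.12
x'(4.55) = 282566.53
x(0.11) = -25.65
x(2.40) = -443.85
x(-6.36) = -379.54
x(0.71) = -47.18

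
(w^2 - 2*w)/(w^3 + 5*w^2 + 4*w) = (w - 2)/(w^2 + 5*w + 4)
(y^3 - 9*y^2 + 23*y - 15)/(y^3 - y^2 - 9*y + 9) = (y - 5)/(y + 3)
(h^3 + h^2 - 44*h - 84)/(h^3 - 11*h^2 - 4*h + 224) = (h^2 + 8*h + 12)/(h^2 - 4*h - 32)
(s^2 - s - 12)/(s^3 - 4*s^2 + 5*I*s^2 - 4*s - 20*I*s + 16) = (s + 3)/(s^2 + 5*I*s - 4)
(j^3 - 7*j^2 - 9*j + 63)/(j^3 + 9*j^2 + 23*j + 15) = (j^2 - 10*j + 21)/(j^2 + 6*j + 5)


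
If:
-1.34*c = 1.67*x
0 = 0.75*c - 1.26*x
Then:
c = 0.00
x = 0.00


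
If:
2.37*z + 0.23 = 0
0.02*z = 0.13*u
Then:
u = -0.01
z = -0.10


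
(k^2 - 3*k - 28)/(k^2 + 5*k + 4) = (k - 7)/(k + 1)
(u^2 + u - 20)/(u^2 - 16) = (u + 5)/(u + 4)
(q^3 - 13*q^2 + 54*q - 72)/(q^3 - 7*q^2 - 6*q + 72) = (q - 3)/(q + 3)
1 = 1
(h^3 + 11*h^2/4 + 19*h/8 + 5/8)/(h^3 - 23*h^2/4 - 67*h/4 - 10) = (h + 1/2)/(h - 8)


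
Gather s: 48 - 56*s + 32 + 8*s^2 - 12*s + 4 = 8*s^2 - 68*s + 84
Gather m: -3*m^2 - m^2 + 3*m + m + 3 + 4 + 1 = -4*m^2 + 4*m + 8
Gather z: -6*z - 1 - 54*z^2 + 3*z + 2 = -54*z^2 - 3*z + 1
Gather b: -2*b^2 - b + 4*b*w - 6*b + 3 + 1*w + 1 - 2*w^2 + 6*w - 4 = -2*b^2 + b*(4*w - 7) - 2*w^2 + 7*w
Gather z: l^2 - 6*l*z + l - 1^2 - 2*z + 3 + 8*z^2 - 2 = l^2 + l + 8*z^2 + z*(-6*l - 2)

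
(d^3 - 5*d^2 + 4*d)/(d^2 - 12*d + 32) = d*(d - 1)/(d - 8)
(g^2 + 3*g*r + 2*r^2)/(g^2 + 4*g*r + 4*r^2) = (g + r)/(g + 2*r)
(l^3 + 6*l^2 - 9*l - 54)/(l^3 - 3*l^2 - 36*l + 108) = (l + 3)/(l - 6)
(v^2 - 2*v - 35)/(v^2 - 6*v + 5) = (v^2 - 2*v - 35)/(v^2 - 6*v + 5)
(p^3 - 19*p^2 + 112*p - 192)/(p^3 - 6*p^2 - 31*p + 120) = (p - 8)/(p + 5)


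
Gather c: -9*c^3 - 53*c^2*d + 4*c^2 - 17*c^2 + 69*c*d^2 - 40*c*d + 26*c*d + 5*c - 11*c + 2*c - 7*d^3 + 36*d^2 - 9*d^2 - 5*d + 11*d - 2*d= -9*c^3 + c^2*(-53*d - 13) + c*(69*d^2 - 14*d - 4) - 7*d^3 + 27*d^2 + 4*d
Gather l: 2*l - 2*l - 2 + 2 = 0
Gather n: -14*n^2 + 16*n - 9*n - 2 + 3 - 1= -14*n^2 + 7*n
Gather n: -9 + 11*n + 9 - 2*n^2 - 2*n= -2*n^2 + 9*n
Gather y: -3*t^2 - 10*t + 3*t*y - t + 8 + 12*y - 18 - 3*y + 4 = -3*t^2 - 11*t + y*(3*t + 9) - 6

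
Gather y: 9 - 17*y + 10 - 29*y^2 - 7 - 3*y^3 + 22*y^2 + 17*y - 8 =-3*y^3 - 7*y^2 + 4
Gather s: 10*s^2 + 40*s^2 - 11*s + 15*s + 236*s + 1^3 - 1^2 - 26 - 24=50*s^2 + 240*s - 50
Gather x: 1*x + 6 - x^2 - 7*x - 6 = -x^2 - 6*x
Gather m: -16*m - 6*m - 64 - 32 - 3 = -22*m - 99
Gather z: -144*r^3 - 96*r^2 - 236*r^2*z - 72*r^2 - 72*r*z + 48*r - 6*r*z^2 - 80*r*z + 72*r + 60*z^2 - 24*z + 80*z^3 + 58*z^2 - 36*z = -144*r^3 - 168*r^2 + 120*r + 80*z^3 + z^2*(118 - 6*r) + z*(-236*r^2 - 152*r - 60)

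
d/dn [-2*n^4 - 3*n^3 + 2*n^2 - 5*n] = -8*n^3 - 9*n^2 + 4*n - 5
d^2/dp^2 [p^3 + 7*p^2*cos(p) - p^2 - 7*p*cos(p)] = -7*p^2*cos(p) - 28*p*sin(p) + 7*p*cos(p) + 6*p + 14*sqrt(2)*sin(p + pi/4) - 2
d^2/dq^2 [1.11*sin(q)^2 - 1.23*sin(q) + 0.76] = 1.23*sin(q) + 2.22*cos(2*q)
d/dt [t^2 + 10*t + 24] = 2*t + 10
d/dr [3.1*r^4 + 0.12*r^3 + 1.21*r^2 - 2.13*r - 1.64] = 12.4*r^3 + 0.36*r^2 + 2.42*r - 2.13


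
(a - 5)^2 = a^2 - 10*a + 25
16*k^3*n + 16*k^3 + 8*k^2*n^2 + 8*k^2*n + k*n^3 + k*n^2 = (4*k + n)^2*(k*n + k)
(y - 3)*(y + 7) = y^2 + 4*y - 21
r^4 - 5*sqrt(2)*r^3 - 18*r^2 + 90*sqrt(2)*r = r*(r - 5*sqrt(2))*(r - 3*sqrt(2))*(r + 3*sqrt(2))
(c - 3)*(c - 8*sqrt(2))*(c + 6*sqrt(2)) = c^3 - 3*c^2 - 2*sqrt(2)*c^2 - 96*c + 6*sqrt(2)*c + 288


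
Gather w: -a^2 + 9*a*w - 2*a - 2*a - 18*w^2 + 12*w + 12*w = -a^2 - 4*a - 18*w^2 + w*(9*a + 24)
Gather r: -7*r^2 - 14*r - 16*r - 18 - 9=-7*r^2 - 30*r - 27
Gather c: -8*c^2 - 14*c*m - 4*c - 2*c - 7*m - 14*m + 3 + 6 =-8*c^2 + c*(-14*m - 6) - 21*m + 9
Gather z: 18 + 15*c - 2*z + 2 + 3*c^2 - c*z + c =3*c^2 + 16*c + z*(-c - 2) + 20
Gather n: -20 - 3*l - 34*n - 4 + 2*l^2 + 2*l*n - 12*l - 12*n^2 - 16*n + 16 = 2*l^2 - 15*l - 12*n^2 + n*(2*l - 50) - 8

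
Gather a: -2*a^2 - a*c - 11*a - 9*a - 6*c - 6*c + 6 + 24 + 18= -2*a^2 + a*(-c - 20) - 12*c + 48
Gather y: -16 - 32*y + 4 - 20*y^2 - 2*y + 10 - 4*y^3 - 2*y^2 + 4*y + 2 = -4*y^3 - 22*y^2 - 30*y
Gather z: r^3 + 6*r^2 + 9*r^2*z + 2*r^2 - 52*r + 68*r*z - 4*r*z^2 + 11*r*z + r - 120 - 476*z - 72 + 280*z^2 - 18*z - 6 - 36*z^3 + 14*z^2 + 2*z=r^3 + 8*r^2 - 51*r - 36*z^3 + z^2*(294 - 4*r) + z*(9*r^2 + 79*r - 492) - 198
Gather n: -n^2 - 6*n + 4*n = -n^2 - 2*n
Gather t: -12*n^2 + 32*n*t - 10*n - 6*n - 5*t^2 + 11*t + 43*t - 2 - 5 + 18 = -12*n^2 - 16*n - 5*t^2 + t*(32*n + 54) + 11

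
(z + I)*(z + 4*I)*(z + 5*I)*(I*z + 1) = I*z^4 - 9*z^3 - 19*I*z^2 - 9*z - 20*I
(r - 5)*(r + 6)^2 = r^3 + 7*r^2 - 24*r - 180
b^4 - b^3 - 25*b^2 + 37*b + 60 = (b - 4)*(b - 3)*(b + 1)*(b + 5)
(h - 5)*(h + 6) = h^2 + h - 30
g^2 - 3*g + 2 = (g - 2)*(g - 1)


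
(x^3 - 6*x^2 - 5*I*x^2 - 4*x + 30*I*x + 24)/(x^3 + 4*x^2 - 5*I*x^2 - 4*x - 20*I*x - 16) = (x - 6)/(x + 4)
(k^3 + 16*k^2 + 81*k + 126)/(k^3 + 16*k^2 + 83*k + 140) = (k^2 + 9*k + 18)/(k^2 + 9*k + 20)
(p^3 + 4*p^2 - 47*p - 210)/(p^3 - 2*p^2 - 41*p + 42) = (p + 5)/(p - 1)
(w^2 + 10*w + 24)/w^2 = 1 + 10/w + 24/w^2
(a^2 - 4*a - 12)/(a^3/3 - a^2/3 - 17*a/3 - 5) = 3*(-a^2 + 4*a + 12)/(-a^3 + a^2 + 17*a + 15)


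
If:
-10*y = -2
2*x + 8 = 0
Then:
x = -4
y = 1/5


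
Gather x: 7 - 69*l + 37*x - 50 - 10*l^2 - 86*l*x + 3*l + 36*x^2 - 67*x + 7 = -10*l^2 - 66*l + 36*x^2 + x*(-86*l - 30) - 36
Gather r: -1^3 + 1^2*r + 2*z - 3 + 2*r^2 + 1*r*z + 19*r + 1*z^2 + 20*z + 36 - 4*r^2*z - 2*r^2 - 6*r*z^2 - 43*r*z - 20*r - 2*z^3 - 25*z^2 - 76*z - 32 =-4*r^2*z + r*(-6*z^2 - 42*z) - 2*z^3 - 24*z^2 - 54*z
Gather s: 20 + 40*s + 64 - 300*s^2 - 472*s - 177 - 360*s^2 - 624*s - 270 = -660*s^2 - 1056*s - 363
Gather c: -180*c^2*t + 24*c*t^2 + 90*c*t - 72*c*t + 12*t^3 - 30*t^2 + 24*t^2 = -180*c^2*t + c*(24*t^2 + 18*t) + 12*t^3 - 6*t^2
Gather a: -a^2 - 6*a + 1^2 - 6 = -a^2 - 6*a - 5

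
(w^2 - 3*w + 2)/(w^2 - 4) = (w - 1)/(w + 2)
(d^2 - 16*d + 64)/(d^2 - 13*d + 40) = (d - 8)/(d - 5)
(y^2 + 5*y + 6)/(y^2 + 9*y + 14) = (y + 3)/(y + 7)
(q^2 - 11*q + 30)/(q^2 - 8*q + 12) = (q - 5)/(q - 2)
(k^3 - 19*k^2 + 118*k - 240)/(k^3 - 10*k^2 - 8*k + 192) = (k - 5)/(k + 4)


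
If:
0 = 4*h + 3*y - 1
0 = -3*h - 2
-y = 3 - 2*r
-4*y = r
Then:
No Solution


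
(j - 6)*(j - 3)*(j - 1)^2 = j^4 - 11*j^3 + 37*j^2 - 45*j + 18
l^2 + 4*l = l*(l + 4)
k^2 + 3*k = k*(k + 3)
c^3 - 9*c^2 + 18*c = c*(c - 6)*(c - 3)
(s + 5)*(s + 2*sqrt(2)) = s^2 + 2*sqrt(2)*s + 5*s + 10*sqrt(2)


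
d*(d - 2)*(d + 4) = d^3 + 2*d^2 - 8*d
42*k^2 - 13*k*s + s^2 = (-7*k + s)*(-6*k + s)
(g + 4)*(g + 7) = g^2 + 11*g + 28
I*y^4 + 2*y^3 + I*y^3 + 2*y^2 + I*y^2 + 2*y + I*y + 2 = (y - 2*I)*(y - I)*(y + I)*(I*y + I)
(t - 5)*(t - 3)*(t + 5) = t^3 - 3*t^2 - 25*t + 75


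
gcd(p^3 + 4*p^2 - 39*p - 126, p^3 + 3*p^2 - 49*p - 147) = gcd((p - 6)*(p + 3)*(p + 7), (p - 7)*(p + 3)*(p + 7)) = p^2 + 10*p + 21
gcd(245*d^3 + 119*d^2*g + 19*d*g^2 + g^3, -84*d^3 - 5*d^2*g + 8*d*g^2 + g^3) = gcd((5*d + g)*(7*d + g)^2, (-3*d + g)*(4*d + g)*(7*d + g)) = 7*d + g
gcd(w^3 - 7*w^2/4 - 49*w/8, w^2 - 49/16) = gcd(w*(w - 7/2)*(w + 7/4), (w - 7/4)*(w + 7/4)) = w + 7/4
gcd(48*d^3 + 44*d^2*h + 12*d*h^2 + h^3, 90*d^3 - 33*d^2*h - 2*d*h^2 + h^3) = 6*d + h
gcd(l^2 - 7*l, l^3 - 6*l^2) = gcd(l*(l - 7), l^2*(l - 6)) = l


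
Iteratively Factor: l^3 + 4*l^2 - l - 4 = (l + 1)*(l^2 + 3*l - 4) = (l - 1)*(l + 1)*(l + 4)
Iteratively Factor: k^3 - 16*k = (k + 4)*(k^2 - 4*k) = (k - 4)*(k + 4)*(k)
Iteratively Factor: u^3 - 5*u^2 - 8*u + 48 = (u + 3)*(u^2 - 8*u + 16) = (u - 4)*(u + 3)*(u - 4)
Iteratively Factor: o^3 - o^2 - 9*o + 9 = (o - 1)*(o^2 - 9) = (o - 3)*(o - 1)*(o + 3)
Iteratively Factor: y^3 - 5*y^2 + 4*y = (y - 4)*(y^2 - y) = (y - 4)*(y - 1)*(y)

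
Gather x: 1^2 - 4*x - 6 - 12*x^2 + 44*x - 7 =-12*x^2 + 40*x - 12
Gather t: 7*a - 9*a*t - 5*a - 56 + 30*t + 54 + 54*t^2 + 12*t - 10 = 2*a + 54*t^2 + t*(42 - 9*a) - 12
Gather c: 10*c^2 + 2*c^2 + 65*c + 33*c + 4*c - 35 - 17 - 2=12*c^2 + 102*c - 54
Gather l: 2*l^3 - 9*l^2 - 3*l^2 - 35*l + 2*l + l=2*l^3 - 12*l^2 - 32*l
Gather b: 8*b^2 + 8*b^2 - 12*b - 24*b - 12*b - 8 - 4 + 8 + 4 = 16*b^2 - 48*b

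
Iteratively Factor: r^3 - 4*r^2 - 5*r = (r + 1)*(r^2 - 5*r) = (r - 5)*(r + 1)*(r)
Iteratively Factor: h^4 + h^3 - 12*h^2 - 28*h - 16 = (h - 4)*(h^3 + 5*h^2 + 8*h + 4) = (h - 4)*(h + 2)*(h^2 + 3*h + 2) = (h - 4)*(h + 2)^2*(h + 1)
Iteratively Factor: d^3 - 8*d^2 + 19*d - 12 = (d - 4)*(d^2 - 4*d + 3) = (d - 4)*(d - 3)*(d - 1)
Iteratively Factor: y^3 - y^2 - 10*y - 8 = (y + 1)*(y^2 - 2*y - 8) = (y - 4)*(y + 1)*(y + 2)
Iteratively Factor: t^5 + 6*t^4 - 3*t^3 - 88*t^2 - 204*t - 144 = (t - 4)*(t^4 + 10*t^3 + 37*t^2 + 60*t + 36) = (t - 4)*(t + 2)*(t^3 + 8*t^2 + 21*t + 18) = (t - 4)*(t + 2)^2*(t^2 + 6*t + 9) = (t - 4)*(t + 2)^2*(t + 3)*(t + 3)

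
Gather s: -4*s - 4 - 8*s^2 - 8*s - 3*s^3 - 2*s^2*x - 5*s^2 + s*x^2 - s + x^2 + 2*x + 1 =-3*s^3 + s^2*(-2*x - 13) + s*(x^2 - 13) + x^2 + 2*x - 3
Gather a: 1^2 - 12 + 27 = 16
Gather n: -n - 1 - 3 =-n - 4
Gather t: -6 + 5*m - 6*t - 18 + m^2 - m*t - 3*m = m^2 + 2*m + t*(-m - 6) - 24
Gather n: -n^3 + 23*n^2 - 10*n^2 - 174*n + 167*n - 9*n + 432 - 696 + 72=-n^3 + 13*n^2 - 16*n - 192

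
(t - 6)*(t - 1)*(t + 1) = t^3 - 6*t^2 - t + 6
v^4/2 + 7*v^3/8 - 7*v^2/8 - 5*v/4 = v*(v/2 + 1/2)*(v - 5/4)*(v + 2)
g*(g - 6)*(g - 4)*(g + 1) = g^4 - 9*g^3 + 14*g^2 + 24*g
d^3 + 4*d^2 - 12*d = d*(d - 2)*(d + 6)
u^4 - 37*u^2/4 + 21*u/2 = u*(u - 2)*(u - 3/2)*(u + 7/2)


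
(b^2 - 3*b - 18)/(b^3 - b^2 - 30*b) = (b + 3)/(b*(b + 5))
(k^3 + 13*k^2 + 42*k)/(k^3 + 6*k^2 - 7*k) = (k + 6)/(k - 1)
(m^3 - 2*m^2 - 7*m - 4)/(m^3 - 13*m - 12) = (m + 1)/(m + 3)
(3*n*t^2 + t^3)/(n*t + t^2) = t*(3*n + t)/(n + t)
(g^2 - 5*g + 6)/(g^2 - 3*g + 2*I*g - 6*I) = (g - 2)/(g + 2*I)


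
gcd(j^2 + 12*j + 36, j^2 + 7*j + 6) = j + 6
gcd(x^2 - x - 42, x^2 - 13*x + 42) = x - 7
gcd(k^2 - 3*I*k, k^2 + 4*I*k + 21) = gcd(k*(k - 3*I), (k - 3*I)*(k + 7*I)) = k - 3*I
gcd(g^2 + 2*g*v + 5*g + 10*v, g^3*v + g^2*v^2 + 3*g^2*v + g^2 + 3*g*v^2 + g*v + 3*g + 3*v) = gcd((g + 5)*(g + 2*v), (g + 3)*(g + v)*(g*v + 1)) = 1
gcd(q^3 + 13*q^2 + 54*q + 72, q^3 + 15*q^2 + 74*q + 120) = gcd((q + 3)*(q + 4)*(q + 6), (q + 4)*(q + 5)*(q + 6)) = q^2 + 10*q + 24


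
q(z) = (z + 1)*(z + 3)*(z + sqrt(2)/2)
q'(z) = (z + 1)*(z + 3) + (z + 1)*(z + sqrt(2)/2) + (z + 3)*(z + sqrt(2)/2) = 3*z^2 + sqrt(2)*z + 8*z + 2*sqrt(2) + 3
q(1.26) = 18.94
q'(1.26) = 22.45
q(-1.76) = 0.99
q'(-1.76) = -1.45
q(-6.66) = -123.32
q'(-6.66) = 76.20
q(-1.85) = 1.12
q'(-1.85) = -1.32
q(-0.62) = 0.08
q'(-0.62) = 1.14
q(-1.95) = 1.24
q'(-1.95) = -1.12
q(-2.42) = 1.41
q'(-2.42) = 0.62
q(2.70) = 71.86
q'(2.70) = 53.12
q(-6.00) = -79.39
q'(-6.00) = 57.34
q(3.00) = 88.97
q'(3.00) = 61.07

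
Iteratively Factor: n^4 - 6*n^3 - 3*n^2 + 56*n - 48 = (n - 4)*(n^3 - 2*n^2 - 11*n + 12) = (n - 4)*(n - 1)*(n^2 - n - 12) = (n - 4)^2*(n - 1)*(n + 3)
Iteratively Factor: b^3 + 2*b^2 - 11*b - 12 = (b + 4)*(b^2 - 2*b - 3) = (b + 1)*(b + 4)*(b - 3)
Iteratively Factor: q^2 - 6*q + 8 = (q - 4)*(q - 2)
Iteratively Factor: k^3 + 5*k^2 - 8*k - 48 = (k + 4)*(k^2 + k - 12) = (k - 3)*(k + 4)*(k + 4)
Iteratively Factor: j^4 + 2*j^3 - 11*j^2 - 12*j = (j)*(j^3 + 2*j^2 - 11*j - 12) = j*(j + 4)*(j^2 - 2*j - 3) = j*(j + 1)*(j + 4)*(j - 3)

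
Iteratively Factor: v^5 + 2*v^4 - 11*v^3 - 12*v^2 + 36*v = (v)*(v^4 + 2*v^3 - 11*v^2 - 12*v + 36) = v*(v - 2)*(v^3 + 4*v^2 - 3*v - 18) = v*(v - 2)*(v + 3)*(v^2 + v - 6) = v*(v - 2)*(v + 3)^2*(v - 2)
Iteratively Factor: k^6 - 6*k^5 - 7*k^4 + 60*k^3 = (k + 3)*(k^5 - 9*k^4 + 20*k^3) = k*(k + 3)*(k^4 - 9*k^3 + 20*k^2) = k*(k - 4)*(k + 3)*(k^3 - 5*k^2) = k*(k - 5)*(k - 4)*(k + 3)*(k^2) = k^2*(k - 5)*(k - 4)*(k + 3)*(k)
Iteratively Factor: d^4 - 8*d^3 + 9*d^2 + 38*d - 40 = (d - 5)*(d^3 - 3*d^2 - 6*d + 8) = (d - 5)*(d - 1)*(d^2 - 2*d - 8) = (d - 5)*(d - 1)*(d + 2)*(d - 4)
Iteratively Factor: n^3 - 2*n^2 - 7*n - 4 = (n - 4)*(n^2 + 2*n + 1) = (n - 4)*(n + 1)*(n + 1)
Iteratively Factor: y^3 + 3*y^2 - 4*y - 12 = (y + 2)*(y^2 + y - 6) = (y - 2)*(y + 2)*(y + 3)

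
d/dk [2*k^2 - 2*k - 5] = 4*k - 2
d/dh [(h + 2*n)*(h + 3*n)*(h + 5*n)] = 3*h^2 + 20*h*n + 31*n^2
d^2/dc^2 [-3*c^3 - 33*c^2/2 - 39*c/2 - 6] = -18*c - 33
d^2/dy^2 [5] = 0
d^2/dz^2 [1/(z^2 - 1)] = 2*(3*z^2 + 1)/(z^2 - 1)^3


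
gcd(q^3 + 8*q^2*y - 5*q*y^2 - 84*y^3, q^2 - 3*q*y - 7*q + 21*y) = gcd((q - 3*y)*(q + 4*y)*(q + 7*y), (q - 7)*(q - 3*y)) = -q + 3*y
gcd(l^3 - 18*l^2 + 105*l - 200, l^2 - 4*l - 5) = l - 5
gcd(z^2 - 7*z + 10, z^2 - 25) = z - 5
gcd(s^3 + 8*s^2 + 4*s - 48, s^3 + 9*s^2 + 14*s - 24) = s^2 + 10*s + 24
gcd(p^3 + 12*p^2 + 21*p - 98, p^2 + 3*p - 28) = p + 7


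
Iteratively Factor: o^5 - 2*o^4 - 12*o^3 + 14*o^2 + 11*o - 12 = (o - 4)*(o^4 + 2*o^3 - 4*o^2 - 2*o + 3) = (o - 4)*(o - 1)*(o^3 + 3*o^2 - o - 3) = (o - 4)*(o - 1)*(o + 3)*(o^2 - 1) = (o - 4)*(o - 1)^2*(o + 3)*(o + 1)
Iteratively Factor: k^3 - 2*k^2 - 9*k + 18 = (k - 3)*(k^2 + k - 6) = (k - 3)*(k + 3)*(k - 2)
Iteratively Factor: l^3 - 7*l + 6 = (l - 1)*(l^2 + l - 6) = (l - 2)*(l - 1)*(l + 3)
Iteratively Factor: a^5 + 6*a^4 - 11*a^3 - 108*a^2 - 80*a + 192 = (a - 1)*(a^4 + 7*a^3 - 4*a^2 - 112*a - 192) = (a - 1)*(a + 3)*(a^3 + 4*a^2 - 16*a - 64) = (a - 4)*(a - 1)*(a + 3)*(a^2 + 8*a + 16) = (a - 4)*(a - 1)*(a + 3)*(a + 4)*(a + 4)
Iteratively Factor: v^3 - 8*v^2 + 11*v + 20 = (v - 4)*(v^2 - 4*v - 5) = (v - 4)*(v + 1)*(v - 5)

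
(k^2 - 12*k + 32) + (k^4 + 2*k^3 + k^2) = k^4 + 2*k^3 + 2*k^2 - 12*k + 32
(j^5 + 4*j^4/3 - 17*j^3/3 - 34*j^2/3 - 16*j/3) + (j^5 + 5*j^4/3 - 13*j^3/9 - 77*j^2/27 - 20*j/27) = 2*j^5 + 3*j^4 - 64*j^3/9 - 383*j^2/27 - 164*j/27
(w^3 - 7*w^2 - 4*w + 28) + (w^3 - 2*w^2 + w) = 2*w^3 - 9*w^2 - 3*w + 28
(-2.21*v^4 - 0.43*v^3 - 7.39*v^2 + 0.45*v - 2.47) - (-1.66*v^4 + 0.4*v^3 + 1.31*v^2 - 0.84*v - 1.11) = -0.55*v^4 - 0.83*v^3 - 8.7*v^2 + 1.29*v - 1.36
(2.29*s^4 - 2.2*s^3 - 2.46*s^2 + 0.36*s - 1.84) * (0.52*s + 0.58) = 1.1908*s^5 + 0.1842*s^4 - 2.5552*s^3 - 1.2396*s^2 - 0.748*s - 1.0672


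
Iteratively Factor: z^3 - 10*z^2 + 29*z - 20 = (z - 5)*(z^2 - 5*z + 4) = (z - 5)*(z - 1)*(z - 4)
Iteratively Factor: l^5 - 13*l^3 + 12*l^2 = (l)*(l^4 - 13*l^2 + 12*l) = l*(l - 3)*(l^3 + 3*l^2 - 4*l) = l*(l - 3)*(l + 4)*(l^2 - l) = l*(l - 3)*(l - 1)*(l + 4)*(l)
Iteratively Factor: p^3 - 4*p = (p - 2)*(p^2 + 2*p) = p*(p - 2)*(p + 2)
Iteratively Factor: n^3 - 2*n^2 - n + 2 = (n - 1)*(n^2 - n - 2) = (n - 1)*(n + 1)*(n - 2)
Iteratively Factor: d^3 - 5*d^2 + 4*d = (d - 4)*(d^2 - d) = (d - 4)*(d - 1)*(d)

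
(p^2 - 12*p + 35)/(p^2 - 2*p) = (p^2 - 12*p + 35)/(p*(p - 2))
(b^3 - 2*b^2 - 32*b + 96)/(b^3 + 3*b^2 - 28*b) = (b^2 + 2*b - 24)/(b*(b + 7))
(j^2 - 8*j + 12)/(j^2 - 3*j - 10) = (-j^2 + 8*j - 12)/(-j^2 + 3*j + 10)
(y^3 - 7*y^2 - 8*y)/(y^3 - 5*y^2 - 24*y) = (y + 1)/(y + 3)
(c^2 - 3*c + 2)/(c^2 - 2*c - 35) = (-c^2 + 3*c - 2)/(-c^2 + 2*c + 35)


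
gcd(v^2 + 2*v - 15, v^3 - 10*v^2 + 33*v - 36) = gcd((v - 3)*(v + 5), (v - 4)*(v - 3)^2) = v - 3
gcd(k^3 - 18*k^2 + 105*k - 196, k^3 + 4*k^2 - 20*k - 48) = k - 4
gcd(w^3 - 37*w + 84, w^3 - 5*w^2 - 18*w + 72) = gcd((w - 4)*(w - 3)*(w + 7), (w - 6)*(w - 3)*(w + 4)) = w - 3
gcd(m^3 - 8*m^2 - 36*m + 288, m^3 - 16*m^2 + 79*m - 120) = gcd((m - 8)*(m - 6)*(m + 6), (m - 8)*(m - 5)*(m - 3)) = m - 8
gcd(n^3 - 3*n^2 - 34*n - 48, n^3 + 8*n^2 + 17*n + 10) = n + 2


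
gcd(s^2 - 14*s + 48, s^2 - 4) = 1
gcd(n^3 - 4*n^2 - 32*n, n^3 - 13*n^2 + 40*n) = n^2 - 8*n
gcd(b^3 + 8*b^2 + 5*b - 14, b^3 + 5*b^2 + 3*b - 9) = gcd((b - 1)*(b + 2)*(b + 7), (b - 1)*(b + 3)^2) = b - 1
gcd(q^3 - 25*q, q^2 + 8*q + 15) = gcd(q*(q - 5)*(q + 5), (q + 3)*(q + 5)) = q + 5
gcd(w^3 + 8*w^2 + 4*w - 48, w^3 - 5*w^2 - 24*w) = 1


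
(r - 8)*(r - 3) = r^2 - 11*r + 24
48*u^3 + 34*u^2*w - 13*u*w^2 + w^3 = (-8*u + w)*(-6*u + w)*(u + w)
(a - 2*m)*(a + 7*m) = a^2 + 5*a*m - 14*m^2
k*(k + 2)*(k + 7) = k^3 + 9*k^2 + 14*k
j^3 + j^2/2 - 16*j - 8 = (j - 4)*(j + 1/2)*(j + 4)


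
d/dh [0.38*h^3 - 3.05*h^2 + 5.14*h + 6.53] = 1.14*h^2 - 6.1*h + 5.14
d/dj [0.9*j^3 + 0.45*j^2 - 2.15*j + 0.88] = 2.7*j^2 + 0.9*j - 2.15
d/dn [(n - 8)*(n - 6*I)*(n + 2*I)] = 3*n^2 - 8*n*(2 + I) + 12 + 32*I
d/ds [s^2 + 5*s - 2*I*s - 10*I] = 2*s + 5 - 2*I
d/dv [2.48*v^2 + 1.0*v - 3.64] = 4.96*v + 1.0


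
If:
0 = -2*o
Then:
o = 0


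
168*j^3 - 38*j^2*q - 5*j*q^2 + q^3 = (-7*j + q)*(-4*j + q)*(6*j + q)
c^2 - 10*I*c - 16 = (c - 8*I)*(c - 2*I)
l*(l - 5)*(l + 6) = l^3 + l^2 - 30*l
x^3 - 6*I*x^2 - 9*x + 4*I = (x - 4*I)*(x - I)^2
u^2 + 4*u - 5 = (u - 1)*(u + 5)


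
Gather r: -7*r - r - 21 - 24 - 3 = -8*r - 48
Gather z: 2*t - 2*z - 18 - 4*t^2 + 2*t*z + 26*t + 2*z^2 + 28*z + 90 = -4*t^2 + 28*t + 2*z^2 + z*(2*t + 26) + 72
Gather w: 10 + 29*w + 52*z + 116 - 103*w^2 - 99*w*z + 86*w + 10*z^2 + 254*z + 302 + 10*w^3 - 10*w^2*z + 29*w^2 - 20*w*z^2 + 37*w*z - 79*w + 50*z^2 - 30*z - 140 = 10*w^3 + w^2*(-10*z - 74) + w*(-20*z^2 - 62*z + 36) + 60*z^2 + 276*z + 288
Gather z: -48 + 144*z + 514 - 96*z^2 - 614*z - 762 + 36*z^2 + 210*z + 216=-60*z^2 - 260*z - 80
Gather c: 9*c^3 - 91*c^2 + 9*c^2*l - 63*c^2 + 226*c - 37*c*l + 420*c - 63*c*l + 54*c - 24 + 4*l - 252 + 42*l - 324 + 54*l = 9*c^3 + c^2*(9*l - 154) + c*(700 - 100*l) + 100*l - 600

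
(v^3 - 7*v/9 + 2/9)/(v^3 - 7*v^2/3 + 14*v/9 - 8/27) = 3*(v + 1)/(3*v - 4)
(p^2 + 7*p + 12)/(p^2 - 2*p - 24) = (p + 3)/(p - 6)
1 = 1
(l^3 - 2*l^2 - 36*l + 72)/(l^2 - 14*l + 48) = (l^2 + 4*l - 12)/(l - 8)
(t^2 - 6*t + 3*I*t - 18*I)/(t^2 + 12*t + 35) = (t^2 + 3*t*(-2 + I) - 18*I)/(t^2 + 12*t + 35)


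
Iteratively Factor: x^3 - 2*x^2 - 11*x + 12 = (x - 4)*(x^2 + 2*x - 3) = (x - 4)*(x - 1)*(x + 3)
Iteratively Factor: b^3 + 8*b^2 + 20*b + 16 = (b + 2)*(b^2 + 6*b + 8) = (b + 2)^2*(b + 4)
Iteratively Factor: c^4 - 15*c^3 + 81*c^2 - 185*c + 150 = (c - 2)*(c^3 - 13*c^2 + 55*c - 75) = (c - 3)*(c - 2)*(c^2 - 10*c + 25) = (c - 5)*(c - 3)*(c - 2)*(c - 5)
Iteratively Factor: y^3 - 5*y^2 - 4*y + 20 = (y + 2)*(y^2 - 7*y + 10) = (y - 2)*(y + 2)*(y - 5)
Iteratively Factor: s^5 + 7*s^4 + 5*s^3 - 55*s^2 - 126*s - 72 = (s + 4)*(s^4 + 3*s^3 - 7*s^2 - 27*s - 18) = (s - 3)*(s + 4)*(s^3 + 6*s^2 + 11*s + 6) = (s - 3)*(s + 1)*(s + 4)*(s^2 + 5*s + 6) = (s - 3)*(s + 1)*(s + 2)*(s + 4)*(s + 3)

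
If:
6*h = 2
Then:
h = 1/3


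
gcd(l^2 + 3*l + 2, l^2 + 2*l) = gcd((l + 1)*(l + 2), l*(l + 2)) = l + 2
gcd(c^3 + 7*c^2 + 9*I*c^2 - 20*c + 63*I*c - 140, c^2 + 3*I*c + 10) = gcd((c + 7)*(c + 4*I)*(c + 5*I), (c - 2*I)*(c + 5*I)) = c + 5*I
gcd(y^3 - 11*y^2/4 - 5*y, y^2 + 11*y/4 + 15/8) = y + 5/4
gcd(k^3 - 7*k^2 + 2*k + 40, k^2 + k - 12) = 1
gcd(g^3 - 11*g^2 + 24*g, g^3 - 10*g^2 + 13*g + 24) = g^2 - 11*g + 24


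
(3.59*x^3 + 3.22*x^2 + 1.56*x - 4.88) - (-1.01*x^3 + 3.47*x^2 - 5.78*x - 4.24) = 4.6*x^3 - 0.25*x^2 + 7.34*x - 0.64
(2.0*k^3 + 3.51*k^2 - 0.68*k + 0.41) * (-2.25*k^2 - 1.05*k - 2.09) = -4.5*k^5 - 9.9975*k^4 - 6.3355*k^3 - 7.5444*k^2 + 0.9907*k - 0.8569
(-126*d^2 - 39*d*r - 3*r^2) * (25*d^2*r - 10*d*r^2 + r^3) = -3150*d^4*r + 285*d^3*r^2 + 189*d^2*r^3 - 9*d*r^4 - 3*r^5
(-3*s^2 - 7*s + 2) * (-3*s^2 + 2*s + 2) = 9*s^4 + 15*s^3 - 26*s^2 - 10*s + 4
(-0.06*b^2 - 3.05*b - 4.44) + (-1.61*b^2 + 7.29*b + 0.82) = -1.67*b^2 + 4.24*b - 3.62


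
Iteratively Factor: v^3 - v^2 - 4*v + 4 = (v - 2)*(v^2 + v - 2) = (v - 2)*(v + 2)*(v - 1)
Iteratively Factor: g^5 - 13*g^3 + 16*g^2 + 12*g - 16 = (g - 2)*(g^4 + 2*g^3 - 9*g^2 - 2*g + 8) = (g - 2)^2*(g^3 + 4*g^2 - g - 4) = (g - 2)^2*(g + 1)*(g^2 + 3*g - 4) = (g - 2)^2*(g + 1)*(g + 4)*(g - 1)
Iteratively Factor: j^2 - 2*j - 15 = (j - 5)*(j + 3)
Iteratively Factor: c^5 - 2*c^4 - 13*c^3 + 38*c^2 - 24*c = (c)*(c^4 - 2*c^3 - 13*c^2 + 38*c - 24) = c*(c - 3)*(c^3 + c^2 - 10*c + 8) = c*(c - 3)*(c - 1)*(c^2 + 2*c - 8) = c*(c - 3)*(c - 2)*(c - 1)*(c + 4)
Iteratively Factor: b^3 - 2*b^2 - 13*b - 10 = (b - 5)*(b^2 + 3*b + 2) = (b - 5)*(b + 2)*(b + 1)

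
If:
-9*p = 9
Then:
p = -1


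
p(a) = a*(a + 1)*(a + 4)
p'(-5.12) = 31.44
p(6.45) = 502.15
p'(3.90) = 88.63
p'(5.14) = 134.66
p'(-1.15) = -3.53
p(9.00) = 1170.00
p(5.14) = 288.45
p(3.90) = 150.97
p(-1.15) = 0.49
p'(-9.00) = 157.00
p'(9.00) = 337.00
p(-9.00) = -360.00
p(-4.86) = -16.13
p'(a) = a*(a + 1) + a*(a + 4) + (a + 1)*(a + 4)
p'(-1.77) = -4.30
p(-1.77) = 3.04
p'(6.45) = 193.31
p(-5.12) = -23.63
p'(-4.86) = 26.26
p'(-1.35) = -4.03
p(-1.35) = 1.25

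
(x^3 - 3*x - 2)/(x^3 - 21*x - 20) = (x^2 - x - 2)/(x^2 - x - 20)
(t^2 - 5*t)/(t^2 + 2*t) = (t - 5)/(t + 2)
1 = 1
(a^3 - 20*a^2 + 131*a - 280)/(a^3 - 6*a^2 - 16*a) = (a^2 - 12*a + 35)/(a*(a + 2))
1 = 1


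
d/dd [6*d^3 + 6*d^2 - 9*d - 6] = 18*d^2 + 12*d - 9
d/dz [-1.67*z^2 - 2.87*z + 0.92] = -3.34*z - 2.87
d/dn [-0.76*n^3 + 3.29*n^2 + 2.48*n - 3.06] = -2.28*n^2 + 6.58*n + 2.48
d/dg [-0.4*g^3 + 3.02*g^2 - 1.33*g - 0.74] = -1.2*g^2 + 6.04*g - 1.33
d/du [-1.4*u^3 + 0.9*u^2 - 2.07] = u*(1.8 - 4.2*u)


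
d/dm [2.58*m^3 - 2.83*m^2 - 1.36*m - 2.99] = 7.74*m^2 - 5.66*m - 1.36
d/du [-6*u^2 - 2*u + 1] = -12*u - 2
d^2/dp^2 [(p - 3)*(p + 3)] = 2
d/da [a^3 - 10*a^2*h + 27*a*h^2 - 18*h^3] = 3*a^2 - 20*a*h + 27*h^2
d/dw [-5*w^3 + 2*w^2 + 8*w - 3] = -15*w^2 + 4*w + 8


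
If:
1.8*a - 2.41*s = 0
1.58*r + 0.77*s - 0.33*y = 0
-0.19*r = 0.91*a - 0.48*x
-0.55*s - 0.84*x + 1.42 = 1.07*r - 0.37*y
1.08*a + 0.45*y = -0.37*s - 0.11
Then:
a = 0.81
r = -0.86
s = 0.61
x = 1.20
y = -2.69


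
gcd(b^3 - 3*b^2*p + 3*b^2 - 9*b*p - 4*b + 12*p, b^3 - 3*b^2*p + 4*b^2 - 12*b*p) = -b^2 + 3*b*p - 4*b + 12*p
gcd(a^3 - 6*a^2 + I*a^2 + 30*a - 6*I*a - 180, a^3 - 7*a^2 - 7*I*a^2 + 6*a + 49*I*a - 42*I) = a - 6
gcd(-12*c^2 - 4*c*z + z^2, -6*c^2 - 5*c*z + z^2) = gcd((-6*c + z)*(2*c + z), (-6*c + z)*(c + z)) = -6*c + z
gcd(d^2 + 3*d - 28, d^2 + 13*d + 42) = d + 7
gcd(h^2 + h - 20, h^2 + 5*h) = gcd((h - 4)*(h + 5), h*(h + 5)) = h + 5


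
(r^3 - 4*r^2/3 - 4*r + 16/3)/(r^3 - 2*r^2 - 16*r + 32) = (3*r^2 + 2*r - 8)/(3*(r^2 - 16))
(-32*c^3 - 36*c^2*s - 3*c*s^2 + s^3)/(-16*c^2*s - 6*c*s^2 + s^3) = (4*c^2 + 5*c*s + s^2)/(s*(2*c + s))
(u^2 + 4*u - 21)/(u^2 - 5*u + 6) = (u + 7)/(u - 2)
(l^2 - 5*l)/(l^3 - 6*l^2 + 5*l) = 1/(l - 1)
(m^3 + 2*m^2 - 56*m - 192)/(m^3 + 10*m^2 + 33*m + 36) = (m^2 - 2*m - 48)/(m^2 + 6*m + 9)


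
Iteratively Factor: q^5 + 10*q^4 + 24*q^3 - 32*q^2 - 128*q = (q - 2)*(q^4 + 12*q^3 + 48*q^2 + 64*q) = q*(q - 2)*(q^3 + 12*q^2 + 48*q + 64) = q*(q - 2)*(q + 4)*(q^2 + 8*q + 16) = q*(q - 2)*(q + 4)^2*(q + 4)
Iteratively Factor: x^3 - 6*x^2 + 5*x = (x - 5)*(x^2 - x) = x*(x - 5)*(x - 1)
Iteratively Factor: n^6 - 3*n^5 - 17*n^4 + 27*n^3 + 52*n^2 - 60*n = (n)*(n^5 - 3*n^4 - 17*n^3 + 27*n^2 + 52*n - 60) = n*(n + 2)*(n^4 - 5*n^3 - 7*n^2 + 41*n - 30) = n*(n + 2)*(n + 3)*(n^3 - 8*n^2 + 17*n - 10) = n*(n - 1)*(n + 2)*(n + 3)*(n^2 - 7*n + 10) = n*(n - 2)*(n - 1)*(n + 2)*(n + 3)*(n - 5)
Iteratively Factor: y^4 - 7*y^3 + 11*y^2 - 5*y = (y)*(y^3 - 7*y^2 + 11*y - 5) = y*(y - 1)*(y^2 - 6*y + 5) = y*(y - 1)^2*(y - 5)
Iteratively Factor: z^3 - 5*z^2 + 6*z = (z - 2)*(z^2 - 3*z) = (z - 3)*(z - 2)*(z)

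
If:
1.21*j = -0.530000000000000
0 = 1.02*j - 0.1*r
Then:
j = -0.44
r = -4.47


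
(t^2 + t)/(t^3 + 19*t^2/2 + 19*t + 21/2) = 2*t/(2*t^2 + 17*t + 21)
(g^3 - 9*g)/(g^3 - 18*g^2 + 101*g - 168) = g*(g + 3)/(g^2 - 15*g + 56)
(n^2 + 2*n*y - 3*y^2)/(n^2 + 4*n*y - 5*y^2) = (n + 3*y)/(n + 5*y)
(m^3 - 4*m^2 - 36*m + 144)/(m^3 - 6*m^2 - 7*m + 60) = (m^2 - 36)/(m^2 - 2*m - 15)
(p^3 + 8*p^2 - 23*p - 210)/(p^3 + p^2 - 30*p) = (p + 7)/p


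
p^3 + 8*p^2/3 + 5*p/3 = p*(p + 1)*(p + 5/3)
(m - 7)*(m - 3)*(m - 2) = m^3 - 12*m^2 + 41*m - 42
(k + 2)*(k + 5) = k^2 + 7*k + 10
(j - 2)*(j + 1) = j^2 - j - 2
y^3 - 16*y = y*(y - 4)*(y + 4)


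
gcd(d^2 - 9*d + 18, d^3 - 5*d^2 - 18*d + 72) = d^2 - 9*d + 18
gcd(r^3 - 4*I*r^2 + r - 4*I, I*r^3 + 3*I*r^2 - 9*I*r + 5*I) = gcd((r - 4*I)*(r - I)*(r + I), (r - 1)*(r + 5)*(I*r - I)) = 1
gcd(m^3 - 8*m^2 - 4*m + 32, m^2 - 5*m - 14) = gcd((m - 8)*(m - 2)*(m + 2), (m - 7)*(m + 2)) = m + 2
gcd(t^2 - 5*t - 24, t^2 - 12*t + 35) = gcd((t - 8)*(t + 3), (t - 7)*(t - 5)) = 1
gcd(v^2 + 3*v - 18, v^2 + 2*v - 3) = 1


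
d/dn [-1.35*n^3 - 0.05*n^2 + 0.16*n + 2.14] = -4.05*n^2 - 0.1*n + 0.16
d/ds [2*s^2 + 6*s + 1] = 4*s + 6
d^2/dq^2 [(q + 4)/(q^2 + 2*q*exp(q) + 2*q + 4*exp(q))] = 2*(4*(q + 4)*(q*exp(q) + q + 3*exp(q) + 1)^2 - (q^2 + 2*q*exp(q) + 2*q + 4*exp(q))*(2*q*exp(q) + 2*q + (q + 4)*(q*exp(q) + 4*exp(q) + 1) + 6*exp(q) + 2))/(q^2 + 2*q*exp(q) + 2*q + 4*exp(q))^3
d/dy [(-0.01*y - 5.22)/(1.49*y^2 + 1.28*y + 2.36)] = (0.0149*y^2 + 15.5556*y + 6.658)/(2.2201*y^4 + 3.8144*y^3 + 8.6712*y^2 + 6.0416*y + 5.5696)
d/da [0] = 0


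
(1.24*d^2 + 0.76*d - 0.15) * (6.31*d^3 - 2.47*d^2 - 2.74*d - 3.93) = 7.8244*d^5 + 1.7328*d^4 - 6.2213*d^3 - 6.5851*d^2 - 2.5758*d + 0.5895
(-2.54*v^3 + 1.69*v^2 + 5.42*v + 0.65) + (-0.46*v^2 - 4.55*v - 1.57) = -2.54*v^3 + 1.23*v^2 + 0.87*v - 0.92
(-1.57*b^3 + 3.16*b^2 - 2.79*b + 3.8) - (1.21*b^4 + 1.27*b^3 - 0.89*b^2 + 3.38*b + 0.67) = -1.21*b^4 - 2.84*b^3 + 4.05*b^2 - 6.17*b + 3.13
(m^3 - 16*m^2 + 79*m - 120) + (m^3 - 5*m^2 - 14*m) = 2*m^3 - 21*m^2 + 65*m - 120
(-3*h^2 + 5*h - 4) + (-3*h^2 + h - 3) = -6*h^2 + 6*h - 7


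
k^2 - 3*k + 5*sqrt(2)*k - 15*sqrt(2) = (k - 3)*(k + 5*sqrt(2))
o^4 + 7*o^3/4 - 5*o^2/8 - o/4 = o*(o - 1/2)*(o + 1/4)*(o + 2)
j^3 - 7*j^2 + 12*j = j*(j - 4)*(j - 3)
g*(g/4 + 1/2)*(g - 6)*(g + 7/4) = g^4/4 - 9*g^3/16 - 19*g^2/4 - 21*g/4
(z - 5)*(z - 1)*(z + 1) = z^3 - 5*z^2 - z + 5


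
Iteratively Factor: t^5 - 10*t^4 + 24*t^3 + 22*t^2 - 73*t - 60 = (t + 1)*(t^4 - 11*t^3 + 35*t^2 - 13*t - 60) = (t - 5)*(t + 1)*(t^3 - 6*t^2 + 5*t + 12) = (t - 5)*(t + 1)^2*(t^2 - 7*t + 12) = (t - 5)*(t - 4)*(t + 1)^2*(t - 3)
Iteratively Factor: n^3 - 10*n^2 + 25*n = (n - 5)*(n^2 - 5*n) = n*(n - 5)*(n - 5)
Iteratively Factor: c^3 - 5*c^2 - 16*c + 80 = (c - 5)*(c^2 - 16) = (c - 5)*(c + 4)*(c - 4)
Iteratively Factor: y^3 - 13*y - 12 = (y + 1)*(y^2 - y - 12) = (y - 4)*(y + 1)*(y + 3)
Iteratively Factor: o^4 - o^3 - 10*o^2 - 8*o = (o - 4)*(o^3 + 3*o^2 + 2*o) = o*(o - 4)*(o^2 + 3*o + 2) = o*(o - 4)*(o + 2)*(o + 1)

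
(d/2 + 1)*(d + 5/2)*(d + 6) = d^3/2 + 21*d^2/4 + 16*d + 15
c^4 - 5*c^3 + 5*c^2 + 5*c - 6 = (c - 3)*(c - 2)*(c - 1)*(c + 1)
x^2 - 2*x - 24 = (x - 6)*(x + 4)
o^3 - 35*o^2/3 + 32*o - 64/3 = (o - 8)*(o - 8/3)*(o - 1)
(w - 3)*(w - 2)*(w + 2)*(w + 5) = w^4 + 2*w^3 - 19*w^2 - 8*w + 60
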